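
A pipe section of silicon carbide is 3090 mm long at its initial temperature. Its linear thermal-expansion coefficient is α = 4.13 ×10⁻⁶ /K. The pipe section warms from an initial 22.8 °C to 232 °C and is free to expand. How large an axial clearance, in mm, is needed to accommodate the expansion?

2.67 mm

ΔT = 232 − 22.8 = 209.2 K.
ΔL = α·L₀·ΔT = 4.13×10⁻⁶ × 3090 mm × 209.2 K = 2.67 mm.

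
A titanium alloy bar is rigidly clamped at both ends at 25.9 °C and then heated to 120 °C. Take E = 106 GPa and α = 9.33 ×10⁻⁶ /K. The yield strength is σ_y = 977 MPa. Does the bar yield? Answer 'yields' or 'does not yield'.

ΔT = 94.10 K. Constrained thermal stress σ = E·α·ΔT = 106.0×10³ MPa × 9.33×10⁻⁶ × 94.10 = 93.1 MPa (compressive).
Compare to σ_y = 977 MPa: σ < σ_y, so it does not yield.

does not yield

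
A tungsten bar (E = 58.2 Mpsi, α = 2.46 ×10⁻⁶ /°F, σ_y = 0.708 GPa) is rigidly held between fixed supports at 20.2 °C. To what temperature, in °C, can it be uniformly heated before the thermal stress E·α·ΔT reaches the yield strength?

419 °C

E = 58.2 Mpsi = 401.3 GPa.
α = 2.46×10⁻⁶/°F × 9/5 = 4.43×10⁻⁶/K.
σ_y = 0.708 GPa = 708.0 MPa.
E·α·ΔT = 708.0 MPa ⇒ ΔT = 708.0 / (401.3×10³ × 4.43×10⁻⁶) = 398.5 K.
T = 20.2 + 398.5 = 418.7 °C.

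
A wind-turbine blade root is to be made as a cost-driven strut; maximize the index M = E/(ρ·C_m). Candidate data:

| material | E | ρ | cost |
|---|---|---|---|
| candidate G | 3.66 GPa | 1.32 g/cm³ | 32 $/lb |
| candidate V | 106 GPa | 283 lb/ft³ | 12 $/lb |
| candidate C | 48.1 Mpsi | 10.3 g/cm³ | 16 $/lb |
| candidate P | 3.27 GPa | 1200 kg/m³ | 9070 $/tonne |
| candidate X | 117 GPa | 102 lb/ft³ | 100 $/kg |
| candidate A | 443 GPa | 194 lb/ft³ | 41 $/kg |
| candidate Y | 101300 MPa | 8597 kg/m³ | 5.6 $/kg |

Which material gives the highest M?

Normalizing units and computing the index:
  candidate G: E = 3.660 GPa, ρ = 1320 kg/m³, cost = 70.55 $/kg
  candidate V: E = 106.0 GPa, ρ = 4533 kg/m³, cost = 26.46 $/kg
  candidate C: E = 331.6 GPa, ρ = 10300 kg/m³, cost = 35.27 $/kg
  candidate P: E = 3.270 GPa, ρ = 1200 kg/m³, cost = 9.070 $/kg
  candidate X: E = 117.0 GPa, ρ = 1634 kg/m³, cost = 100.0 $/kg
  candidate A: E = 443.0 GPa, ρ = 3108 kg/m³, cost = 41.00 $/kg
  candidate Y: E = 101.3 GPa, ρ = 8597 kg/m³, cost = 5.600 $/kg
  candidate A: M = 3.48 MN·m per $
  candidate Y: M = 2.10 MN·m per $
  candidate C: M = 0.913 MN·m per $
  candidate V: M = 0.884 MN·m per $
  candidate X: M = 0.716 MN·m per $
  candidate P: M = 0.300 MN·m per $
  candidate G: M = 0.0393 MN·m per $
Candidate A has the largest M.

candidate A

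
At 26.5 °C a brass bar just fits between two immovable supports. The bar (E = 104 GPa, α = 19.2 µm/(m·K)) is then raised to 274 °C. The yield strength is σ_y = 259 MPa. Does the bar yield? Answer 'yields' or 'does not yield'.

ΔT = 247.5 K. Constrained thermal stress σ = E·α·ΔT = 104.0×10³ MPa × 19.2×10⁻⁶ × 247.5 = 494 MPa (compressive).
Compare to σ_y = 259 MPa: σ ≥ σ_y, so it yields.

yields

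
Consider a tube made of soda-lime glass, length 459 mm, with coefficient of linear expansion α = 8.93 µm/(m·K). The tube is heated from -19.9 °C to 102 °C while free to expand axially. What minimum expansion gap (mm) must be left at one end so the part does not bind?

ΔT = 102 − (-19.9) = 121.9 K.
ΔL = α·L₀·ΔT = 8.93×10⁻⁶ × 459 mm × 121.9 K = 0.500 mm.

0.500 mm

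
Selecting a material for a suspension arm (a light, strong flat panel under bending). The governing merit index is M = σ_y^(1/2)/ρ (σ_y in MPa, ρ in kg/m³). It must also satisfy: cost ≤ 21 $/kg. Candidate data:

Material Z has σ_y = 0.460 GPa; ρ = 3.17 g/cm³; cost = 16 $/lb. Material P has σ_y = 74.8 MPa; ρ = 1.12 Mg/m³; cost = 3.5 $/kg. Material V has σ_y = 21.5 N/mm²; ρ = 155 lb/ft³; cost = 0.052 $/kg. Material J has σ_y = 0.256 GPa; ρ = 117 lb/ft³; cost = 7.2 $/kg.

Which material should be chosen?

Screen on constraints: cost ≤ 21 $/kg. Survivors: material P, material V, material J.
In SI units:
  material P: σ_y = 74.80 MPa, ρ = 1120 kg/m³
  material V: σ_y = 21.50 MPa, ρ = 2483 kg/m³
  material J: σ_y = 256.0 MPa, ρ = 1874 kg/m³
  material J: M = 8.54×10⁻³
  material P: M = 7.72×10⁻³
  material V: M = 1.87×10⁻³
Material J ranks first.

material J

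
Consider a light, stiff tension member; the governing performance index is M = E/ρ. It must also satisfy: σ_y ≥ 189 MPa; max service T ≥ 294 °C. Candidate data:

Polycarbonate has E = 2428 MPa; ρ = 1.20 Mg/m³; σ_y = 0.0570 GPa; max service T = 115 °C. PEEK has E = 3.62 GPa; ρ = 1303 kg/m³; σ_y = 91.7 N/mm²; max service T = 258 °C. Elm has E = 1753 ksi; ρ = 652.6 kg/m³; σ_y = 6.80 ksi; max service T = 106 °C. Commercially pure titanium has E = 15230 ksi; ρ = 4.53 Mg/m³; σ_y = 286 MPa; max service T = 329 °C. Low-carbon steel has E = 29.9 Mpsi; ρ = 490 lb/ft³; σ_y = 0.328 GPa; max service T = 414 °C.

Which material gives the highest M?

Screen on constraints: σ_y ≥ 189 MPa; max service T ≥ 294 °C. Survivors: commercially pure titanium, low-carbon steel.
Putting every candidate on a common basis:
  commercially pure titanium: E = 105.0 GPa, ρ = 4530 kg/m³
  low-carbon steel: E = 206.2 GPa, ρ = 7849 kg/m³
  low-carbon steel: M = 26.3 MN·m/kg
  commercially pure titanium: M = 23.2 MN·m/kg
Highest index: low-carbon steel.

low-carbon steel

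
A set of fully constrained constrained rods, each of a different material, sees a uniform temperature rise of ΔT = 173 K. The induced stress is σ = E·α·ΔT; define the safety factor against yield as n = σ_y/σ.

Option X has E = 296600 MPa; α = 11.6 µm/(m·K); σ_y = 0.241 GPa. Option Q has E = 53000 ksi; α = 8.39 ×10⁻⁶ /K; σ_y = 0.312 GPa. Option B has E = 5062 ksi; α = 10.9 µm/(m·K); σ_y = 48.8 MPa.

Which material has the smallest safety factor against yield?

option X

With everything in SI (GPa, ×10⁻⁶/K, MPa):
  option X: E = 296.6, α = 11.6, σ_y = 241.0 → σ = 595 MPa, n = 0.405
  option Q: E = 365.4, α = 8.39, σ_y = 312.0 → σ = 530 MPa, n = 0.588
  option B: E = 34.90, α = 10.9, σ_y = 48.80 → σ = 65.8 MPa, n = 0.741
Option X has the lowest safety factor, n = 0.405.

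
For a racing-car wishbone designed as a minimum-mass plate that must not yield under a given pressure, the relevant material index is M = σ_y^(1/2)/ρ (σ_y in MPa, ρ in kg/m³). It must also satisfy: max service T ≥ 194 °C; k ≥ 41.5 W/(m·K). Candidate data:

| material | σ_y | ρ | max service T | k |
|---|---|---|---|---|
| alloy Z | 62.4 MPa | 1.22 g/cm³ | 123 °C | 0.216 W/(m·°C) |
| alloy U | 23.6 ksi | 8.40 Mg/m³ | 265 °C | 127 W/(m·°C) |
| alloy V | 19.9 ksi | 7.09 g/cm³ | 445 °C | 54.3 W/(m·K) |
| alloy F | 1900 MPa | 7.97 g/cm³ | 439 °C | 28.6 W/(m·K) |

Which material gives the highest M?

alloy V

Screen on constraints: max service T ≥ 194 °C; k ≥ 41.5 W/(m·K). Survivors: alloy U, alloy V.
Normalizing units and computing the index:
  alloy U: σ_y = 162.7 MPa, ρ = 8400 kg/m³
  alloy V: σ_y = 137.2 MPa, ρ = 7090 kg/m³
  alloy V: M = 1.65×10⁻³
  alloy U: M = 1.52×10⁻³
Alloy V has the largest M.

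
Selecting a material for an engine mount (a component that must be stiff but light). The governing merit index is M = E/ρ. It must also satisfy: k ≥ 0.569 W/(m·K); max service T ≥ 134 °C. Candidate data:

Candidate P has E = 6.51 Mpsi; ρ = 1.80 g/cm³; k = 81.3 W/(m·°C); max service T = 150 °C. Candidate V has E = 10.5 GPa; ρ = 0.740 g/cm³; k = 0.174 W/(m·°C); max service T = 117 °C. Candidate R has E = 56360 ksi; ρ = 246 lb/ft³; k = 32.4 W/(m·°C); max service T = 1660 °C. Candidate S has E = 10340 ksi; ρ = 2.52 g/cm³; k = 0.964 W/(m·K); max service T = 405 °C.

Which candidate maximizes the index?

Screen on constraints: k ≥ 0.569 W/(m·K); max service T ≥ 134 °C. Survivors: candidate P, candidate R, candidate S.
After converting to SI:
  candidate P: E = 44.88 GPa, ρ = 1800 kg/m³
  candidate R: E = 388.6 GPa, ρ = 3941 kg/m³
  candidate S: E = 71.29 GPa, ρ = 2520 kg/m³
  candidate R: M = 98.6 MN·m/kg
  candidate S: M = 28.3 MN·m/kg
  candidate P: M = 24.9 MN·m/kg
Highest index: candidate R.

candidate R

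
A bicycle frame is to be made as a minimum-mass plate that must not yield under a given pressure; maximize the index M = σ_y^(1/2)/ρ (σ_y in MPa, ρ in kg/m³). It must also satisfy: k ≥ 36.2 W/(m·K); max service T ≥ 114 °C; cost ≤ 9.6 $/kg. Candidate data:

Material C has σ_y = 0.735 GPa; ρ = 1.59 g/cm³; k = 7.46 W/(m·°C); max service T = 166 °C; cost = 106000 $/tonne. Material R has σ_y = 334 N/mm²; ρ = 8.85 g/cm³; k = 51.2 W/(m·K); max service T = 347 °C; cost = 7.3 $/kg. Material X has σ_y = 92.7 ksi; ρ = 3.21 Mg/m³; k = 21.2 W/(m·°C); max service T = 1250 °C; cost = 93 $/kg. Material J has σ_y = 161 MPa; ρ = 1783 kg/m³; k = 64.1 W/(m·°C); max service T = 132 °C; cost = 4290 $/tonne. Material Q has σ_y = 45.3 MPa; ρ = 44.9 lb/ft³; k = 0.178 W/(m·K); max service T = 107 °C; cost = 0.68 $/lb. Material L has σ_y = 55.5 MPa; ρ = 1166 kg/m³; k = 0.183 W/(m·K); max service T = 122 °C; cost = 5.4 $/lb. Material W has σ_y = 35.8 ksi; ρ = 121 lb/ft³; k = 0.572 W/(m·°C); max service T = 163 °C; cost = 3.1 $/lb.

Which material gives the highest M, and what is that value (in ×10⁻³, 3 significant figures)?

Screen on constraints: k ≥ 36.2 W/(m·K); max service T ≥ 114 °C; cost ≤ 9.6 $/kg. Survivors: material R, material J.
Putting every candidate on a common basis:
  material R: σ_y = 334.0 MPa, ρ = 8850 kg/m³
  material J: σ_y = 161.0 MPa, ρ = 1783 kg/m³
  material J: M = 7.12×10⁻³
  material R: M = 2.07×10⁻³
Material J ranks first.

material J, M = 7.12×10⁻³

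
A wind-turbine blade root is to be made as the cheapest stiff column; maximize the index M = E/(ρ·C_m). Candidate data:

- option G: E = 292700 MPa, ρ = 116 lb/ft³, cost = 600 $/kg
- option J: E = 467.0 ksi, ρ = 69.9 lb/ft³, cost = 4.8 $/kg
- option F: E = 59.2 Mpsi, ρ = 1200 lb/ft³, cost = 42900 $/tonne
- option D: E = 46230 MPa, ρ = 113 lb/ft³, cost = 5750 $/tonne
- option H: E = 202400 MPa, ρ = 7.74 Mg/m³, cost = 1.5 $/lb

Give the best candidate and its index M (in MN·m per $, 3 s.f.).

option H, M = 7.91 MN·m per $

Convert each candidate to consistent units, then evaluate M:
  option G: E = 292.7 GPa, ρ = 1858 kg/m³, cost = 600.0 $/kg
  option J: E = 3.220 GPa, ρ = 1120 kg/m³, cost = 4.800 $/kg
  option F: E = 408.2 GPa, ρ = 19220 kg/m³, cost = 42.90 $/kg
  option D: E = 46.23 GPa, ρ = 1810 kg/m³, cost = 5.750 $/kg
  option H: E = 202.4 GPa, ρ = 7740 kg/m³, cost = 3.307 $/kg
  option H: M = 7.91 MN·m per $
  option D: M = 4.44 MN·m per $
  option J: M = 0.599 MN·m per $
  option F: M = 0.495 MN·m per $
  option G: M = 0.263 MN·m per $
Option H has the largest M.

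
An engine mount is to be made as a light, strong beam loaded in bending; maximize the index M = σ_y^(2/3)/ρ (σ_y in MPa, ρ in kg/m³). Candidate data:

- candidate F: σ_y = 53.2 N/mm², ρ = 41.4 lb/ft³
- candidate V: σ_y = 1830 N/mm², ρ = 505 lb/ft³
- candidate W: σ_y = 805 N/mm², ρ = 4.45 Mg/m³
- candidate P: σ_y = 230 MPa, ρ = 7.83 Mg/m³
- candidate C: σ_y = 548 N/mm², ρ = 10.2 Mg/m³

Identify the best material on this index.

candidate F

Normalizing units and computing the index:
  candidate F: σ_y = 53.20 MPa, ρ = 663.2 kg/m³
  candidate V: σ_y = 1830 MPa, ρ = 8089 kg/m³
  candidate W: σ_y = 805.0 MPa, ρ = 4450 kg/m³
  candidate P: σ_y = 230.0 MPa, ρ = 7830 kg/m³
  candidate C: σ_y = 548.0 MPa, ρ = 10200 kg/m³
  candidate F: M = 21.3×10⁻³
  candidate W: M = 19.4×10⁻³
  candidate V: M = 18.5×10⁻³
  candidate C: M = 6.57×10⁻³
  candidate P: M = 4.79×10⁻³
The maximum is for candidate F.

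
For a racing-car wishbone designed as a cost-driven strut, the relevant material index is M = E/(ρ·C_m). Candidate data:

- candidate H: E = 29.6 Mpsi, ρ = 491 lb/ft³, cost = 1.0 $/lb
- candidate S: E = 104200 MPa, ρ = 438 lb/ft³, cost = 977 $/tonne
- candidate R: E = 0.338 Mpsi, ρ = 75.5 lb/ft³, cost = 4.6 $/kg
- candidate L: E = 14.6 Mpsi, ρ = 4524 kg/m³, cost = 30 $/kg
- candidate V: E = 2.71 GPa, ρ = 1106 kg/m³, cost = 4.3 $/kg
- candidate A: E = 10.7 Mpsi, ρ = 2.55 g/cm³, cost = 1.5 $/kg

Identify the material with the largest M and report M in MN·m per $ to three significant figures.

After converting to SI:
  candidate H: E = 204.1 GPa, ρ = 7865 kg/m³, cost = 2.205 $/kg
  candidate S: E = 104.2 GPa, ρ = 7016 kg/m³, cost = 0.9770 $/kg
  candidate R: E = 2.330 GPa, ρ = 1209 kg/m³, cost = 4.600 $/kg
  candidate L: E = 100.7 GPa, ρ = 4524 kg/m³, cost = 30.00 $/kg
  candidate V: E = 2.710 GPa, ρ = 1106 kg/m³, cost = 4.300 $/kg
  candidate A: E = 73.77 GPa, ρ = 2550 kg/m³, cost = 1.500 $/kg
  candidate A: M = 19.3 MN·m per $
  candidate S: M = 15.2 MN·m per $
  candidate H: M = 11.8 MN·m per $
  candidate L: M = 0.742 MN·m per $
  candidate V: M = 0.570 MN·m per $
  candidate R: M = 0.419 MN·m per $
Candidate A ranks first.

candidate A, M = 19.3 MN·m per $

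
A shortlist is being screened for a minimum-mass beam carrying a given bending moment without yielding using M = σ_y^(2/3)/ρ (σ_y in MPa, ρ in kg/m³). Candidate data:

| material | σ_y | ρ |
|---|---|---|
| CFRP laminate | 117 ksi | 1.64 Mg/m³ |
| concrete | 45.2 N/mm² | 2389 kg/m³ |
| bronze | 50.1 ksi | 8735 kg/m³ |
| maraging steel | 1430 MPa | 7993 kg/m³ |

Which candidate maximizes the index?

Putting every candidate on a common basis:
  CFRP laminate: σ_y = 806.7 MPa, ρ = 1640 kg/m³
  concrete: σ_y = 45.20 MPa, ρ = 2389 kg/m³
  bronze: σ_y = 345.4 MPa, ρ = 8735 kg/m³
  maraging steel: σ_y = 1430 MPa, ρ = 7993 kg/m³
  CFRP laminate: M = 52.8×10⁻³
  maraging steel: M = 15.9×10⁻³
  bronze: M = 5.64×10⁻³
  concrete: M = 5.31×10⁻³
Highest index: CFRP laminate.

CFRP laminate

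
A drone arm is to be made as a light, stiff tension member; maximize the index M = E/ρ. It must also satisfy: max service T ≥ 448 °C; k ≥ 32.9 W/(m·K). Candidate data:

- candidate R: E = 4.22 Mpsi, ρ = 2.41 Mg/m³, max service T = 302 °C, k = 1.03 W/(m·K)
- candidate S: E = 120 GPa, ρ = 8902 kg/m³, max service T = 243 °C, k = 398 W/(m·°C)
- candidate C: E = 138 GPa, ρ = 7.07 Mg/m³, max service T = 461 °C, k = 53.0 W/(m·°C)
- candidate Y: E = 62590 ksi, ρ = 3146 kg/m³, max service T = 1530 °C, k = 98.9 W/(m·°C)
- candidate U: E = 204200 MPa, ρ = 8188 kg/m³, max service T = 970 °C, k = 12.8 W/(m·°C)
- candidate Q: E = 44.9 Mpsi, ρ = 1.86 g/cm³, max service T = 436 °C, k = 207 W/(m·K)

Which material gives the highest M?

Screen on constraints: max service T ≥ 448 °C; k ≥ 32.9 W/(m·K). Survivors: candidate C, candidate Y.
After converting to SI:
  candidate C: E = 138.0 GPa, ρ = 7070 kg/m³
  candidate Y: E = 431.5 GPa, ρ = 3146 kg/m³
  candidate Y: M = 137 MN·m/kg
  candidate C: M = 19.5 MN·m/kg
Highest index: candidate Y.

candidate Y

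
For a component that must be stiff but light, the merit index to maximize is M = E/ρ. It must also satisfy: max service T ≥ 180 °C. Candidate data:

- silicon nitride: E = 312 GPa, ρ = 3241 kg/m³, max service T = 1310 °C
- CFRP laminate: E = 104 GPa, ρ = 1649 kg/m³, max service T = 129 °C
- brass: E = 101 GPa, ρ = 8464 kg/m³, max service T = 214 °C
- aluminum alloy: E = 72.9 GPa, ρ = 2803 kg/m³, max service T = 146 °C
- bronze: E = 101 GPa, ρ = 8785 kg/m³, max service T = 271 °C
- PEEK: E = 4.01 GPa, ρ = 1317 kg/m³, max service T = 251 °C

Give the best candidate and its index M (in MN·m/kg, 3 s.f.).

Screen on constraints: max service T ≥ 180 °C. Survivors: silicon nitride, brass, bronze, PEEK.
Per-candidate index values:
  silicon nitride: M = 96.3 MN·m/kg
  brass: M = 11.9 MN·m/kg
  bronze: M = 11.5 MN·m/kg
  PEEK: M = 3.04 MN·m/kg
Highest index: silicon nitride.

silicon nitride, M = 96.3 MN·m/kg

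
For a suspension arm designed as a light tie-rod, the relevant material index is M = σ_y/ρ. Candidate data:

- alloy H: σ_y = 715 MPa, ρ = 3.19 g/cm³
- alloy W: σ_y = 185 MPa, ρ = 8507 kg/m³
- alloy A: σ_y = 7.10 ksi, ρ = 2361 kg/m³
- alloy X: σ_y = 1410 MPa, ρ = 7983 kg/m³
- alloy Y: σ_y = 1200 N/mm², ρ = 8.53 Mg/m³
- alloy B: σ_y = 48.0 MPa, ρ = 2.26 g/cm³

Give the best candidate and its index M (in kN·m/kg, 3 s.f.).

Putting every candidate on a common basis:
  alloy H: σ_y = 715.0 MPa, ρ = 3190 kg/m³
  alloy W: σ_y = 185.0 MPa, ρ = 8507 kg/m³
  alloy A: σ_y = 48.95 MPa, ρ = 2361 kg/m³
  alloy X: σ_y = 1410 MPa, ρ = 7983 kg/m³
  alloy Y: σ_y = 1200 MPa, ρ = 8530 kg/m³
  alloy B: σ_y = 48.00 MPa, ρ = 2260 kg/m³
  alloy H: M = 224 kN·m/kg
  alloy X: M = 177 kN·m/kg
  alloy Y: M = 141 kN·m/kg
  alloy W: M = 21.7 kN·m/kg
  alloy B: M = 21.2 kN·m/kg
  alloy A: M = 20.7 kN·m/kg
Alloy H ranks first.

alloy H, M = 224 kN·m/kg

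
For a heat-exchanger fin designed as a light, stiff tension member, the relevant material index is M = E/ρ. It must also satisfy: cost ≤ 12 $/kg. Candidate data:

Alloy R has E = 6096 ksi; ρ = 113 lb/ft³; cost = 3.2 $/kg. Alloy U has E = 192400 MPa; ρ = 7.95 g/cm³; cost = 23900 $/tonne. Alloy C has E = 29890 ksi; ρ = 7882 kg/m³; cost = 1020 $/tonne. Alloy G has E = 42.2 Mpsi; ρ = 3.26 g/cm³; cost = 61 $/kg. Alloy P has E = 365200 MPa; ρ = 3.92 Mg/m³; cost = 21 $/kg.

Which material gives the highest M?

Screen on constraints: cost ≤ 12 $/kg. Survivors: alloy R, alloy C.
After converting to SI:
  alloy R: E = 42.03 GPa, ρ = 1810 kg/m³
  alloy C: E = 206.1 GPa, ρ = 7882 kg/m³
  alloy C: M = 26.1 MN·m/kg
  alloy R: M = 23.2 MN·m/kg
Highest index: alloy C.

alloy C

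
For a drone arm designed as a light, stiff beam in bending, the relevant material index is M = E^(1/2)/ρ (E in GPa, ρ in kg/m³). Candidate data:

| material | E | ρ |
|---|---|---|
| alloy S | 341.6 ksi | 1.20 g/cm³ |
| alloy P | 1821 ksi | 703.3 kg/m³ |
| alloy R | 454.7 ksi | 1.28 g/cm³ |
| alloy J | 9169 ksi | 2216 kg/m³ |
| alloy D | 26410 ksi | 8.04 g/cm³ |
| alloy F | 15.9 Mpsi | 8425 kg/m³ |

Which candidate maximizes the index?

alloy P

In SI units:
  alloy S: E = 2.355 GPa, ρ = 1200 kg/m³
  alloy P: E = 12.56 GPa, ρ = 703.3 kg/m³
  alloy R: E = 3.135 GPa, ρ = 1280 kg/m³
  alloy J: E = 63.22 GPa, ρ = 2216 kg/m³
  alloy D: E = 182.1 GPa, ρ = 8040 kg/m³
  alloy F: E = 109.6 GPa, ρ = 8425 kg/m³
  alloy P: M = 5.04×10⁻³
  alloy J: M = 3.59×10⁻³
  alloy D: M = 1.68×10⁻³
  alloy R: M = 1.38×10⁻³
  alloy S: M = 1.28×10⁻³
  alloy F: M = 1.24×10⁻³
The maximum is for alloy P.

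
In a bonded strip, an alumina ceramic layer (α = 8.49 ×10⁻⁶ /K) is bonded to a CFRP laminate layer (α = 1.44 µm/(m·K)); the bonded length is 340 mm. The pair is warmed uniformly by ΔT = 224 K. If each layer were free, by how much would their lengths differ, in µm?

537 µm

Δα = |8.49 − 1.44|×10⁻⁶/K = 7.05×10⁻⁶/K.
ΔL_mismatch = Δα·L·ΔT = 7.05×10⁻⁶ × 340.0 mm × 224.0 K = 537 µm.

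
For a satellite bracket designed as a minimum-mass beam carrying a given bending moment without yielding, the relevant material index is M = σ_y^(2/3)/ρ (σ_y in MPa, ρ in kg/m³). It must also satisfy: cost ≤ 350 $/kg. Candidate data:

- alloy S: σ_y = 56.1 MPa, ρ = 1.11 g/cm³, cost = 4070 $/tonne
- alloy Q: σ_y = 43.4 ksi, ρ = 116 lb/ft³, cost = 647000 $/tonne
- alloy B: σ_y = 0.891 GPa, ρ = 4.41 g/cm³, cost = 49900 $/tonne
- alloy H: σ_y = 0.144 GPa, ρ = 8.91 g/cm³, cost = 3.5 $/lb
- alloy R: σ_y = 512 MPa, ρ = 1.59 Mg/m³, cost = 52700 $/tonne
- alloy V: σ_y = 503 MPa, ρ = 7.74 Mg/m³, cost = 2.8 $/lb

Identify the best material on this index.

alloy R

Screen on constraints: cost ≤ 350 $/kg. Survivors: alloy S, alloy B, alloy H, alloy R, alloy V.
In SI units:
  alloy S: σ_y = 56.10 MPa, ρ = 1110 kg/m³
  alloy B: σ_y = 891.0 MPa, ρ = 4410 kg/m³
  alloy H: σ_y = 144.0 MPa, ρ = 8910 kg/m³
  alloy R: σ_y = 512.0 MPa, ρ = 1590 kg/m³
  alloy V: σ_y = 503.0 MPa, ρ = 7740 kg/m³
  alloy R: M = 40.3×10⁻³
  alloy B: M = 21.0×10⁻³
  alloy S: M = 13.2×10⁻³
  alloy V: M = 8.17×10⁻³
  alloy H: M = 3.08×10⁻³
The maximum is for alloy R.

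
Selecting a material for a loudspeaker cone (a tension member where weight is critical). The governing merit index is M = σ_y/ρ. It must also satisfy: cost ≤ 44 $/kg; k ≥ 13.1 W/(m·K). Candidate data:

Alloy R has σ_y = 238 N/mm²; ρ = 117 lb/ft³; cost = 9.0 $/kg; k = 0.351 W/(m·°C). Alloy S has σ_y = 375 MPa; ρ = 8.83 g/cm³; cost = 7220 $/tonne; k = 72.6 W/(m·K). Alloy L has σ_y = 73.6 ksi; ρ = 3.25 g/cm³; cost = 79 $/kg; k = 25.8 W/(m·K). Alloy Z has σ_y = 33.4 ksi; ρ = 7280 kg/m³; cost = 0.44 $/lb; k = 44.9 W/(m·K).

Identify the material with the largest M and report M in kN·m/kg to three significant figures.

alloy S, M = 42.5 kN·m/kg

Screen on constraints: cost ≤ 44 $/kg; k ≥ 13.1 W/(m·K). Survivors: alloy S, alloy Z.
Convert each candidate to consistent units, then evaluate M:
  alloy S: σ_y = 375.0 MPa, ρ = 8830 kg/m³
  alloy Z: σ_y = 230.3 MPa, ρ = 7280 kg/m³
  alloy S: M = 42.5 kN·m/kg
  alloy Z: M = 31.6 kN·m/kg
Alloy S has the largest M.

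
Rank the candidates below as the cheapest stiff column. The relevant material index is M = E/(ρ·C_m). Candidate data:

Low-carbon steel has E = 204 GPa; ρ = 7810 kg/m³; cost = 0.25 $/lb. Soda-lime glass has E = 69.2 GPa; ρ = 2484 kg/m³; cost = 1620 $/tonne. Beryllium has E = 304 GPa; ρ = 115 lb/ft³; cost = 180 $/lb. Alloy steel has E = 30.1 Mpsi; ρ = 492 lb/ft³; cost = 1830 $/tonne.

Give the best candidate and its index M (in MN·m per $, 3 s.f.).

Putting every candidate on a common basis:
  low-carbon steel: E = 204.0 GPa, ρ = 7810 kg/m³, cost = 0.5511 $/kg
  soda-lime glass: E = 69.20 GPa, ρ = 2484 kg/m³, cost = 1.620 $/kg
  beryllium: E = 304.0 GPa, ρ = 1842 kg/m³, cost = 396.8 $/kg
  alloy steel: E = 207.5 GPa, ρ = 7881 kg/m³, cost = 1.830 $/kg
  low-carbon steel: M = 47.4 MN·m per $
  soda-lime glass: M = 17.2 MN·m per $
  alloy steel: M = 14.4 MN·m per $
  beryllium: M = 0.416 MN·m per $
The maximum is for low-carbon steel.

low-carbon steel, M = 47.4 MN·m per $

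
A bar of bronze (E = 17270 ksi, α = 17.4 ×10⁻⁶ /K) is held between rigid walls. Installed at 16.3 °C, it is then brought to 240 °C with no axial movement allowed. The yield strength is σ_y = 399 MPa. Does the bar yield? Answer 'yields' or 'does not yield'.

E = 17270 ksi = 119.1 GPa.
ΔT = 223.7 K. Constrained thermal stress σ = E·α·ΔT = 119.1×10³ MPa × 17.4×10⁻⁶ × 223.7 = 463 MPa (compressive).
Compare to σ_y = 399 MPa: σ ≥ σ_y, so it yields.

yields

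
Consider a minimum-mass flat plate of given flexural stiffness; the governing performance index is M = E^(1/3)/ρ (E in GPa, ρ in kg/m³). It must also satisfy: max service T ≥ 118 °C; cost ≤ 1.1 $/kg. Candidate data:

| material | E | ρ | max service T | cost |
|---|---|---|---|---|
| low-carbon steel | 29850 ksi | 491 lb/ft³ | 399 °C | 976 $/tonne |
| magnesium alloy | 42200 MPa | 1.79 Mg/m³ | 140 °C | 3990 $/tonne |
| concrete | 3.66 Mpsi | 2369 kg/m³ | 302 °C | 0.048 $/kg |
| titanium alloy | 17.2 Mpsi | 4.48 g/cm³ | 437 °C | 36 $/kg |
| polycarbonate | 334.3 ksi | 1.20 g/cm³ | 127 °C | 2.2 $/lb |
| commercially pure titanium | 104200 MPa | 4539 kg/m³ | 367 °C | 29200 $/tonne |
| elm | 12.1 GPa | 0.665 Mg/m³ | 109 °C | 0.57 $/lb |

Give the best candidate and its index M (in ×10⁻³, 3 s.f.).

Screen on constraints: max service T ≥ 118 °C; cost ≤ 1.1 $/kg. Survivors: low-carbon steel, concrete.
Normalizing units and computing the index:
  low-carbon steel: E = 205.8 GPa, ρ = 7865 kg/m³
  concrete: E = 25.23 GPa, ρ = 2369 kg/m³
  concrete: M = 1.24×10⁻³
  low-carbon steel: M = 0.751×10⁻³
Highest index: concrete.

concrete, M = 1.24×10⁻³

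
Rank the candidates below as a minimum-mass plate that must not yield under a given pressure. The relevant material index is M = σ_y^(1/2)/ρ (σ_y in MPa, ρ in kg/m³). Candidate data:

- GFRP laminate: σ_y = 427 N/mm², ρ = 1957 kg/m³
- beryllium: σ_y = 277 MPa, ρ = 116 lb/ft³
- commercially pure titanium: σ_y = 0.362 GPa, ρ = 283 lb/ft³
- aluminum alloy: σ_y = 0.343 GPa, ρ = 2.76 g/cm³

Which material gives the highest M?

GFRP laminate

After converting to SI:
  GFRP laminate: σ_y = 427.0 MPa, ρ = 1957 kg/m³
  beryllium: σ_y = 277.0 MPa, ρ = 1858 kg/m³
  commercially pure titanium: σ_y = 362.0 MPa, ρ = 4533 kg/m³
  aluminum alloy: σ_y = 343.0 MPa, ρ = 2760 kg/m³
  GFRP laminate: M = 10.6×10⁻³
  beryllium: M = 8.96×10⁻³
  aluminum alloy: M = 6.71×10⁻³
  commercially pure titanium: M = 4.20×10⁻³
GFRP laminate ranks first.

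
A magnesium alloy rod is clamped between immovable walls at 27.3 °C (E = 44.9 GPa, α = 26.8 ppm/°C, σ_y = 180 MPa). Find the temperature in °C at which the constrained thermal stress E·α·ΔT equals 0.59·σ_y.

116 °C

E·α·ΔT = 106.2 MPa ⇒ ΔT = 106.2 / (44.90×10³ × 26.8×10⁻⁶) = 88.26 K.
T = 27.3 + 88.26 = 115.6 °C.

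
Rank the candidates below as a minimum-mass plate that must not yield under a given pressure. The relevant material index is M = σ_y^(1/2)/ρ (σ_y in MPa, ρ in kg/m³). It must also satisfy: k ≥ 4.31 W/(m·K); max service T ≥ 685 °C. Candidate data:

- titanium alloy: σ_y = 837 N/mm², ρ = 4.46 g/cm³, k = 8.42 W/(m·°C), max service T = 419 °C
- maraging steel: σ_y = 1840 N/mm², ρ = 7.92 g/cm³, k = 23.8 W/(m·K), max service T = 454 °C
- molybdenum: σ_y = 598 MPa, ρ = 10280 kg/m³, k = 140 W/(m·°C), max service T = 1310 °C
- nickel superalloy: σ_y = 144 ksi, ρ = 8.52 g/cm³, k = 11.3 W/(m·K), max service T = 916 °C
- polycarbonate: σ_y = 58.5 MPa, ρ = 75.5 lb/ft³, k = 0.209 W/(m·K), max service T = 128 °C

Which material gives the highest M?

nickel superalloy

Screen on constraints: k ≥ 4.31 W/(m·K); max service T ≥ 685 °C. Survivors: molybdenum, nickel superalloy.
Putting every candidate on a common basis:
  molybdenum: σ_y = 598.0 MPa, ρ = 10280 kg/m³
  nickel superalloy: σ_y = 992.8 MPa, ρ = 8520 kg/m³
  nickel superalloy: M = 3.70×10⁻³
  molybdenum: M = 2.38×10⁻³
Nickel superalloy ranks first.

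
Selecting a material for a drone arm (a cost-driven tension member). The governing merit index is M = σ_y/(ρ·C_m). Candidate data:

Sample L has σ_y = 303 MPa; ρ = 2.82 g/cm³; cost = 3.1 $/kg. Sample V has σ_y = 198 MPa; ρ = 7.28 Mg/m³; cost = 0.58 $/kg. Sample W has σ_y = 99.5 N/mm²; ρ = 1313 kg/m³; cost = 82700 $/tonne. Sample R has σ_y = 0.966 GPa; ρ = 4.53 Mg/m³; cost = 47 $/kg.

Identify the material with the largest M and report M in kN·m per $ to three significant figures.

Normalizing units and computing the index:
  sample L: σ_y = 303.0 MPa, ρ = 2820 kg/m³, cost = 3.100 $/kg
  sample V: σ_y = 198.0 MPa, ρ = 7280 kg/m³, cost = 0.5800 $/kg
  sample W: σ_y = 99.50 MPa, ρ = 1313 kg/m³, cost = 82.70 $/kg
  sample R: σ_y = 966.0 MPa, ρ = 4530 kg/m³, cost = 47.00 $/kg
  sample V: M = 46.9 kN·m per $
  sample L: M = 34.7 kN·m per $
  sample R: M = 4.54 kN·m per $
  sample W: M = 0.916 kN·m per $
Sample V has the largest M.

sample V, M = 46.9 kN·m per $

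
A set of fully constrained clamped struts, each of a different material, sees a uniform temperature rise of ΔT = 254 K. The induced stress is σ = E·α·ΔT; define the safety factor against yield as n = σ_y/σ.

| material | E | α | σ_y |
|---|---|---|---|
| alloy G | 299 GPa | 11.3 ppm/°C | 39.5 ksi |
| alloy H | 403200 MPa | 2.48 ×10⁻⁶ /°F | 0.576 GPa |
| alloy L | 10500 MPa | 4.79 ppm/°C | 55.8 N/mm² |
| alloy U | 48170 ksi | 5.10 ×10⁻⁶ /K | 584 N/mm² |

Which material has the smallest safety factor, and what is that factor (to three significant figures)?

alloy G, n = 0.317

Converting E to GPa, α to ×10⁻⁶/K, σ_y to MPa, then σ and n for each:
  alloy G: E = 299.0, α = 11.3, σ_y = 272.3 → σ = 858 MPa, n = 0.317
  alloy H: E = 403.2, α = 4.46, σ_y = 576.0 → σ = 457 MPa, n = 1.26
  alloy L: E = 10.50, α = 4.79, σ_y = 55.80 → σ = 12.8 MPa, n = 4.37
  alloy U: E = 332.1, α = 5.10, σ_y = 584.0 → σ = 430 MPa, n = 1.36
Alloy G has the lowest safety factor, n = 0.317.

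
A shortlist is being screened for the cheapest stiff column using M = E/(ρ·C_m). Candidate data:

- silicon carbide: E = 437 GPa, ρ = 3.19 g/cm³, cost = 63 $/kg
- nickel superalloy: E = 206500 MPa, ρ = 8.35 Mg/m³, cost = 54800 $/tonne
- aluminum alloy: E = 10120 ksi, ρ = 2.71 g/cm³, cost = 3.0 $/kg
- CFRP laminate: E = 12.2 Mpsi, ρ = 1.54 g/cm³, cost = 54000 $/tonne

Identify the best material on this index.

After converting to SI:
  silicon carbide: E = 437.0 GPa, ρ = 3190 kg/m³, cost = 63.00 $/kg
  nickel superalloy: E = 206.5 GPa, ρ = 8350 kg/m³, cost = 54.80 $/kg
  aluminum alloy: E = 69.77 GPa, ρ = 2710 kg/m³, cost = 3.000 $/kg
  CFRP laminate: E = 84.12 GPa, ρ = 1540 kg/m³, cost = 54.00 $/kg
  aluminum alloy: M = 8.58 MN·m per $
  silicon carbide: M = 2.17 MN·m per $
  CFRP laminate: M = 1.01 MN·m per $
  nickel superalloy: M = 0.451 MN·m per $
Aluminum alloy ranks first.

aluminum alloy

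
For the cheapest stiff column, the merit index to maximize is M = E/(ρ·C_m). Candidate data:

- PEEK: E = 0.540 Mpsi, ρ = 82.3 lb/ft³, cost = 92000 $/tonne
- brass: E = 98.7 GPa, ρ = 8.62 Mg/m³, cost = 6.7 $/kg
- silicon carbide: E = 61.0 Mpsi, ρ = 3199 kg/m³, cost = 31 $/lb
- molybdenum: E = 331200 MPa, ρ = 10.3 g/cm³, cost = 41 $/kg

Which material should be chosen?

In SI units:
  PEEK: E = 3.723 GPa, ρ = 1318 kg/m³, cost = 92.00 $/kg
  brass: E = 98.70 GPa, ρ = 8620 kg/m³, cost = 6.700 $/kg
  silicon carbide: E = 420.6 GPa, ρ = 3199 kg/m³, cost = 68.34 $/kg
  molybdenum: E = 331.2 GPa, ρ = 10300 kg/m³, cost = 41.00 $/kg
  silicon carbide: M = 1.92 MN·m per $
  brass: M = 1.71 MN·m per $
  molybdenum: M = 0.784 MN·m per $
  PEEK: M = 0.0307 MN·m per $
Silicon carbide ranks first.

silicon carbide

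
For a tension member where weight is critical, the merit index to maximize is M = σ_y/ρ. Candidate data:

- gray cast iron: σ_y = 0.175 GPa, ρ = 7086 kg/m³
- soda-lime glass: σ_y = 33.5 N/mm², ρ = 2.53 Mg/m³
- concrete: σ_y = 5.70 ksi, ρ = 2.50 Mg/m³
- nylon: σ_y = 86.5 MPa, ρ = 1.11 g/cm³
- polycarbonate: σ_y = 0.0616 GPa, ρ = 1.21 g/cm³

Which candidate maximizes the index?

In SI units:
  gray cast iron: σ_y = 175.0 MPa, ρ = 7086 kg/m³
  soda-lime glass: σ_y = 33.50 MPa, ρ = 2530 kg/m³
  concrete: σ_y = 39.30 MPa, ρ = 2500 kg/m³
  nylon: σ_y = 86.50 MPa, ρ = 1110 kg/m³
  polycarbonate: σ_y = 61.60 MPa, ρ = 1210 kg/m³
  nylon: M = 77.9 kN·m/kg
  polycarbonate: M = 50.9 kN·m/kg
  gray cast iron: M = 24.7 kN·m/kg
  concrete: M = 15.7 kN·m/kg
  soda-lime glass: M = 13.2 kN·m/kg
Nylon ranks first.

nylon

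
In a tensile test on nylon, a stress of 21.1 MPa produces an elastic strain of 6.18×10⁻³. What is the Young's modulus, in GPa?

3.41 GPa

E = σ/ε = 21.1 MPa / 6.18×10⁻³ = 3414 MPa = 3.41 GPa.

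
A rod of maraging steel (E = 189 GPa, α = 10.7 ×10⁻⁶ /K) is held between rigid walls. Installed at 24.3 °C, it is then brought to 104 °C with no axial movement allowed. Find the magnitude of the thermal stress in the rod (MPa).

ΔT = 79.70 K. Constrained thermal stress σ = E·α·ΔT = 189.0×10³ MPa × 10.7×10⁻⁶ × 79.70 = 161 MPa (compressive).

161 MPa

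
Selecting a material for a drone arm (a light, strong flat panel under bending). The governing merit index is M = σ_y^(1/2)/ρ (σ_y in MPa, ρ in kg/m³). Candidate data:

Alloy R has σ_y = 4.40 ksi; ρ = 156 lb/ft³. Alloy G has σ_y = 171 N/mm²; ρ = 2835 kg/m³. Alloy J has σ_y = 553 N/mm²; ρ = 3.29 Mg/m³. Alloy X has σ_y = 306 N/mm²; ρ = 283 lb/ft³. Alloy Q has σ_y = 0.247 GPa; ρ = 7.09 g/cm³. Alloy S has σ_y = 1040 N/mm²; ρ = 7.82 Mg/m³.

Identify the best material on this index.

Putting every candidate on a common basis:
  alloy R: σ_y = 30.34 MPa, ρ = 2499 kg/m³
  alloy G: σ_y = 171.0 MPa, ρ = 2835 kg/m³
  alloy J: σ_y = 553.0 MPa, ρ = 3290 kg/m³
  alloy X: σ_y = 306.0 MPa, ρ = 4533 kg/m³
  alloy Q: σ_y = 247.0 MPa, ρ = 7090 kg/m³
  alloy S: σ_y = 1040 MPa, ρ = 7820 kg/m³
  alloy J: M = 7.15×10⁻³
  alloy G: M = 4.61×10⁻³
  alloy S: M = 4.12×10⁻³
  alloy X: M = 3.86×10⁻³
  alloy Q: M = 2.22×10⁻³
  alloy R: M = 2.20×10⁻³
Highest index: alloy J.

alloy J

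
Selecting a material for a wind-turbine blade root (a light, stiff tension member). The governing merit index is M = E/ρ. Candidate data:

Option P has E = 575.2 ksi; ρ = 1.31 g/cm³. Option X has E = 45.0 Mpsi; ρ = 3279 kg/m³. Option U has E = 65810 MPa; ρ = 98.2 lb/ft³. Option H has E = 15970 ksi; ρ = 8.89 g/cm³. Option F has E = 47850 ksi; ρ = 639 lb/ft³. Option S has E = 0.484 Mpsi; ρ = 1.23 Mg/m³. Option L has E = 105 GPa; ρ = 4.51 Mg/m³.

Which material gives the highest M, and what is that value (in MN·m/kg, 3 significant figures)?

Normalizing units and computing the index:
  option P: E = 3.966 GPa, ρ = 1310 kg/m³
  option X: E = 310.3 GPa, ρ = 3279 kg/m³
  option U: E = 65.81 GPa, ρ = 1573 kg/m³
  option H: E = 110.1 GPa, ρ = 8890 kg/m³
  option F: E = 329.9 GPa, ρ = 10240 kg/m³
  option S: E = 3.337 GPa, ρ = 1230 kg/m³
  option L: E = 105.0 GPa, ρ = 4510 kg/m³
  option X: M = 94.6 MN·m/kg
  option U: M = 41.8 MN·m/kg
  option F: M = 32.2 MN·m/kg
  option L: M = 23.3 MN·m/kg
  option H: M = 12.4 MN·m/kg
  option P: M = 3.03 MN·m/kg
  option S: M = 2.71 MN·m/kg
Option X ranks first.

option X, M = 94.6 MN·m/kg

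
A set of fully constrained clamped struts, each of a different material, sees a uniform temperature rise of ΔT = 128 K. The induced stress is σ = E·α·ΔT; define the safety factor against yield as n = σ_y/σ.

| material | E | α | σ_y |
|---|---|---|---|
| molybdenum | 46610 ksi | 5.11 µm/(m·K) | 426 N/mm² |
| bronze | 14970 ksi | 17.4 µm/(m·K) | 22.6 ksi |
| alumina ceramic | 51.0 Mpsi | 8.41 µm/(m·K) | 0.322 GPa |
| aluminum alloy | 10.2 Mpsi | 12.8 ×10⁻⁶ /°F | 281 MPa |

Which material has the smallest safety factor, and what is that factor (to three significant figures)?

Converting E to GPa, α to ×10⁻⁶/K, σ_y to MPa, then σ and n for each:
  molybdenum: E = 321.4, α = 5.11, σ_y = 426.0 → σ = 210 MPa, n = 2.03
  bronze: E = 103.2, α = 17.4, σ_y = 155.8 → σ = 230 MPa, n = 0.678
  alumina ceramic: E = 351.6, α = 8.41, σ_y = 322.0 → σ = 379 MPa, n = 0.851
  aluminum alloy: E = 70.33, α = 23.0, σ_y = 281.0 → σ = 207 MPa, n = 1.35
The minimum is bronze at n = 0.678.

bronze, n = 0.678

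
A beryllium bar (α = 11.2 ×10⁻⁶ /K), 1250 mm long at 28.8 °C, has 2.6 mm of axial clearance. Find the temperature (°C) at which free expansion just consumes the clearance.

α·L₀·ΔT = 2.6 mm ⇒ ΔT = 2.6 / (11.2×10⁻⁶ × 1250.0) = 185.7 K.
T = 28.8 + 185.7 = 214.5 °C.

215 °C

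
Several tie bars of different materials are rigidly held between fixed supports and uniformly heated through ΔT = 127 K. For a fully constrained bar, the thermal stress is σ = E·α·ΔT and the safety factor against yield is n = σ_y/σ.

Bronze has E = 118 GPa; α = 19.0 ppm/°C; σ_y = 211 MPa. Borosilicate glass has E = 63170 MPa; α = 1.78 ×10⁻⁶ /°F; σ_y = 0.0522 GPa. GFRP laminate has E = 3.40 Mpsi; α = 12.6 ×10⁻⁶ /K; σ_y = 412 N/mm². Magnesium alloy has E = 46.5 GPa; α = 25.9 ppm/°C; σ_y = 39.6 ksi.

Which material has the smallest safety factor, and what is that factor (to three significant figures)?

With everything in SI (GPa, ×10⁻⁶/K, MPa):
  bronze: E = 118.0, α = 19.0, σ_y = 211.0 → σ = 285 MPa, n = 0.741
  borosilicate glass: E = 63.17, α = 3.20, σ_y = 52.20 → σ = 25.7 MPa, n = 2.03
  GFRP laminate: E = 23.44, α = 12.6, σ_y = 412.0 → σ = 37.5 MPa, n = 11.0
  magnesium alloy: E = 46.50, α = 25.9, σ_y = 273.0 → σ = 153 MPa, n = 1.79
Smallest n: bronze with n = 0.741.

bronze, n = 0.741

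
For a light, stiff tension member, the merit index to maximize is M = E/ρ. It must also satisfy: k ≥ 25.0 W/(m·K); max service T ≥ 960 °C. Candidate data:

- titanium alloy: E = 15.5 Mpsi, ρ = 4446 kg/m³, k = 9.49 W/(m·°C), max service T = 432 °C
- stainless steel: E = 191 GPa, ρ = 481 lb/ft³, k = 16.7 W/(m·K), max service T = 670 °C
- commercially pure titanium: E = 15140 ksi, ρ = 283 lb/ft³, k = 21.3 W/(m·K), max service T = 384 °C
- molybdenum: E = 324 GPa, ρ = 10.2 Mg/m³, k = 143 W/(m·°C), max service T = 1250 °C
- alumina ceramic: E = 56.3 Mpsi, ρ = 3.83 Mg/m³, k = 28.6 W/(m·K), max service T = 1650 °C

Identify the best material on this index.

alumina ceramic

Screen on constraints: k ≥ 25.0 W/(m·K); max service T ≥ 960 °C. Survivors: molybdenum, alumina ceramic.
Putting every candidate on a common basis:
  molybdenum: E = 324.0 GPa, ρ = 10200 kg/m³
  alumina ceramic: E = 388.2 GPa, ρ = 3830 kg/m³
  alumina ceramic: M = 101 MN·m/kg
  molybdenum: M = 31.8 MN·m/kg
Alumina ceramic has the largest M.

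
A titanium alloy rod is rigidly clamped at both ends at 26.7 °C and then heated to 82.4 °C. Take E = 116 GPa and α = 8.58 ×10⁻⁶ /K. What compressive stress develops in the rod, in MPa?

55.4 MPa

ΔT = 55.70 K. Constrained thermal stress σ = E·α·ΔT = 116.0×10³ MPa × 8.58×10⁻⁶ × 55.70 = 55.4 MPa (compressive).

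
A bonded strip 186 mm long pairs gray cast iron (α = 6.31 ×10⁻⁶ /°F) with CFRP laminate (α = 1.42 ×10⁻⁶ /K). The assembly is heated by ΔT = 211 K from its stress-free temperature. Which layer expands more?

gray cast iron

gray cast iron: α = 6.31×10⁻⁶/°F × 9/5 = 11.4×10⁻⁶/K.
α(gray cast iron) = 11.4×10⁻⁶/K vs α(CFRP laminate) = 1.42×10⁻⁶/K.
Higher α expands more for the same ΔT: gray cast iron.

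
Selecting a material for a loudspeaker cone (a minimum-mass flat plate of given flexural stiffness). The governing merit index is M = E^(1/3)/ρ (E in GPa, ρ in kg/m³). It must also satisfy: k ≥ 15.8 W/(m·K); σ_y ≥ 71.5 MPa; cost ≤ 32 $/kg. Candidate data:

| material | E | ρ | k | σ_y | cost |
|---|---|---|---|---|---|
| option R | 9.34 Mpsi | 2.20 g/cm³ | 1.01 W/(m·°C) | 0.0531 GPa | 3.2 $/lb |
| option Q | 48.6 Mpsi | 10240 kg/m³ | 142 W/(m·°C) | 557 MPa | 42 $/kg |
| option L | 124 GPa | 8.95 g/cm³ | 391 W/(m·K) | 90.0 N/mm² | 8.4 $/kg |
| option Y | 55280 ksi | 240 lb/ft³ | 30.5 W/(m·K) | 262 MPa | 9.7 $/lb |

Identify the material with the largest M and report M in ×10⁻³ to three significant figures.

option Y, M = 1.89×10⁻³

Screen on constraints: k ≥ 15.8 W/(m·K); σ_y ≥ 71.5 MPa; cost ≤ 32 $/kg. Survivors: option L, option Y.
In SI units:
  option L: E = 124.0 GPa, ρ = 8950 kg/m³
  option Y: E = 381.1 GPa, ρ = 3844 kg/m³
  option Y: M = 1.89×10⁻³
  option L: M = 0.557×10⁻³
Option Y ranks first.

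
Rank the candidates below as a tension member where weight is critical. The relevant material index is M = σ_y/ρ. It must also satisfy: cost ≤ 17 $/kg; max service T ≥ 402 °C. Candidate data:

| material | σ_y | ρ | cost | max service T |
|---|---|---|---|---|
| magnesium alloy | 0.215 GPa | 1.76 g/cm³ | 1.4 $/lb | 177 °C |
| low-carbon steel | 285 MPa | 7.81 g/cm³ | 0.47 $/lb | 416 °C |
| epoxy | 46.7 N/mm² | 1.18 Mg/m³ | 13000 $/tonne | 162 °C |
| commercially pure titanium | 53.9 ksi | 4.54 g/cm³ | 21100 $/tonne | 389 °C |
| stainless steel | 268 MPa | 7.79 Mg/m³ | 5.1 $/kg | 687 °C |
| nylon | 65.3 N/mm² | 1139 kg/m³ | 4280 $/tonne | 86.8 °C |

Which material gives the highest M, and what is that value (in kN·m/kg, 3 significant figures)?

low-carbon steel, M = 36.5 kN·m/kg

Screen on constraints: cost ≤ 17 $/kg; max service T ≥ 402 °C. Survivors: low-carbon steel, stainless steel.
In SI units:
  low-carbon steel: σ_y = 285.0 MPa, ρ = 7810 kg/m³
  stainless steel: σ_y = 268.0 MPa, ρ = 7790 kg/m³
  low-carbon steel: M = 36.5 kN·m/kg
  stainless steel: M = 34.4 kN·m/kg
Low-carbon steel ranks first.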